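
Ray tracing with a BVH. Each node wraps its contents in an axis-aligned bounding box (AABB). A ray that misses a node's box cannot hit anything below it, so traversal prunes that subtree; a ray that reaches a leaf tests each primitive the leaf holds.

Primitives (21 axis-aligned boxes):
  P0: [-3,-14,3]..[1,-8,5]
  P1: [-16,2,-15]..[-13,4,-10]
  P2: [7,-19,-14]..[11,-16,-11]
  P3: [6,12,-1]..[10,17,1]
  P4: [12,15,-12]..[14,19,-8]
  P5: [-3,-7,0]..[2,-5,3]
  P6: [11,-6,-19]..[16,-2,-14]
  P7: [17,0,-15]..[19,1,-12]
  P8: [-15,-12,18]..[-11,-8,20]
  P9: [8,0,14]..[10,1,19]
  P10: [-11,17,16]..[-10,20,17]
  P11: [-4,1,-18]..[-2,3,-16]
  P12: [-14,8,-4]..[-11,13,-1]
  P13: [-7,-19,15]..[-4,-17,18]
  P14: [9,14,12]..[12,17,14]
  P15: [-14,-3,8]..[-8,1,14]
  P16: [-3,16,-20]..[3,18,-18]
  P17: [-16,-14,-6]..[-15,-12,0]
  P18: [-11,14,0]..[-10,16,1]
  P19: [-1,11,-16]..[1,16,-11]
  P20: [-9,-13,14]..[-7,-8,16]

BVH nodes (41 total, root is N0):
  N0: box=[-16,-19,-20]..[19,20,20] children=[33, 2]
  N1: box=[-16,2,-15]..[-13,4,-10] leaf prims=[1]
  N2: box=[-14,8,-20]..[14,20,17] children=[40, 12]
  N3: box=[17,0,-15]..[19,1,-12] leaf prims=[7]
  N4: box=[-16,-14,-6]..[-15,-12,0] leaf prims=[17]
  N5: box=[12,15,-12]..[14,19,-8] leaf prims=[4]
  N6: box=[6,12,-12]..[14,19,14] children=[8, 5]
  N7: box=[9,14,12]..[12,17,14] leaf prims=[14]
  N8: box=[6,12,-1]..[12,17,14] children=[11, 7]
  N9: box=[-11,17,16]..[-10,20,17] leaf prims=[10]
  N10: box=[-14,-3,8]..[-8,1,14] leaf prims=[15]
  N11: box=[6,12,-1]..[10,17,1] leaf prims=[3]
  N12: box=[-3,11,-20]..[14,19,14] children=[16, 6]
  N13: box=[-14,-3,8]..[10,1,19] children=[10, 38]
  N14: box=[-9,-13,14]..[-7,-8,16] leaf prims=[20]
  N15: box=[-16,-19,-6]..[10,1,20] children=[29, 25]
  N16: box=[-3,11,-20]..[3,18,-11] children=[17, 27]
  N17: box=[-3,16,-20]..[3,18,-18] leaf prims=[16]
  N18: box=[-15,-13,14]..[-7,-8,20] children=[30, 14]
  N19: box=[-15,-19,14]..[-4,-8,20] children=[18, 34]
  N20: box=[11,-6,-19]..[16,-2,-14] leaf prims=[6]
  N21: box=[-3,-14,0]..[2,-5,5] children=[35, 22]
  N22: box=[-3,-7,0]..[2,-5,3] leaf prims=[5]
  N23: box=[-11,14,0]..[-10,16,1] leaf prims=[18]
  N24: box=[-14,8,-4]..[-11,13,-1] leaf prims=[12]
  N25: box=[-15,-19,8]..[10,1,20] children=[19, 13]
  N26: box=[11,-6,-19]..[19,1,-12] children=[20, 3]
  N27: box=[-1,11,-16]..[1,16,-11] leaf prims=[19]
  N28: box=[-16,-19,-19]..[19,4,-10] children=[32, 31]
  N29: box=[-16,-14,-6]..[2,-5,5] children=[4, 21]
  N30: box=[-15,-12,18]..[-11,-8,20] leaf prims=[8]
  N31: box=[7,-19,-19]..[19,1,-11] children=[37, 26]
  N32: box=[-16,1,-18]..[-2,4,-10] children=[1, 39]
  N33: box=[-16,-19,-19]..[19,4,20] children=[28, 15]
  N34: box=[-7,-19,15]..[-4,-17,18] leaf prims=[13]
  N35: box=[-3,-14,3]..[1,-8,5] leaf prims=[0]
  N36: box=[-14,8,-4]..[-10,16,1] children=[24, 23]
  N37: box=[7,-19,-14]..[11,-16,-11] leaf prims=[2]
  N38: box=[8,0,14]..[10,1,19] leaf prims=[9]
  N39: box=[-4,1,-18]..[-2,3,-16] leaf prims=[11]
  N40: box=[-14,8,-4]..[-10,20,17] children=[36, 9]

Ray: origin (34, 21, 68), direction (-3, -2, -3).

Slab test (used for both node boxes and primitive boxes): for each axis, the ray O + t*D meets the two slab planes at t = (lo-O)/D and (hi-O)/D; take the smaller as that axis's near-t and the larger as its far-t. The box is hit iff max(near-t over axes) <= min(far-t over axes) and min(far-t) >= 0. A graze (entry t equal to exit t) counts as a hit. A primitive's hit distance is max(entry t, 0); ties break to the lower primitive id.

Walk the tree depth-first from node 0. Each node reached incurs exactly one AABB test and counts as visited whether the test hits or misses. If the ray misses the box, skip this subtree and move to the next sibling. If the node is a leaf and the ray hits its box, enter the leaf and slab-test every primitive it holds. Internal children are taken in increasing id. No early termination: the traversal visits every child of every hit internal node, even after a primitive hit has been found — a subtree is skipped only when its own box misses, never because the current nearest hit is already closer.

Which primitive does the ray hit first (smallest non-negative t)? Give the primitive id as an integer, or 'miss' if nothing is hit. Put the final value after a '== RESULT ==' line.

Traverse from the root:
N0 x:[5,50/3] y:[1/2,20] z:[16,88/3] -> hit [16,50/3], descend [2, 33]
  N2 x:[20/3,16] y:[1/2,13/2] z:[17,88/3] -> miss, prune
  N33 x:[5,50/3] y:[17/2,20] z:[16,29] -> hit [16,50/3], descend [15, 28]
    N15 x:[8,50/3] y:[10,20] z:[16,74/3] -> hit [16,50/3], descend [25, 29]
      N25 x:[8,49/3] y:[10,20] z:[16,20] -> hit [16,49/3], descend [13, 19]
        N13 x:[8,16] y:[10,12] z:[49/3,20] -> miss, prune
        N19 x:[38/3,49/3] y:[29/2,20] z:[16,18] -> hit [16,49/3], descend [18, 34]
          N18 x:[41/3,49/3] y:[29/2,17] z:[16,18] -> hit [16,49/3], descend [14, 30]
            N14 x:[41/3,43/3] y:[29/2,17] z:[52/3,18] -> miss, prune
            N30 x:[15,49/3] y:[29/2,33/2] z:[16,50/3] -> hit [16,49/3] leaf, test {P8@t=16}
          N34 x:[38/3,41/3] y:[19,20] z:[50/3,53/3] -> miss, prune
      N29 x:[32/3,50/3] y:[13,35/2] z:[21,74/3] -> miss, prune
    N28 x:[5,50/3] y:[17/2,20] z:[26,29] -> miss, prune

Visited [0, 2, 33, 15, 25, 13, 19, 18, 14, 30, 34, 29, 28]. Tests: 13 box, 1 leaf. Nearest: P8.

== RESULT ==
8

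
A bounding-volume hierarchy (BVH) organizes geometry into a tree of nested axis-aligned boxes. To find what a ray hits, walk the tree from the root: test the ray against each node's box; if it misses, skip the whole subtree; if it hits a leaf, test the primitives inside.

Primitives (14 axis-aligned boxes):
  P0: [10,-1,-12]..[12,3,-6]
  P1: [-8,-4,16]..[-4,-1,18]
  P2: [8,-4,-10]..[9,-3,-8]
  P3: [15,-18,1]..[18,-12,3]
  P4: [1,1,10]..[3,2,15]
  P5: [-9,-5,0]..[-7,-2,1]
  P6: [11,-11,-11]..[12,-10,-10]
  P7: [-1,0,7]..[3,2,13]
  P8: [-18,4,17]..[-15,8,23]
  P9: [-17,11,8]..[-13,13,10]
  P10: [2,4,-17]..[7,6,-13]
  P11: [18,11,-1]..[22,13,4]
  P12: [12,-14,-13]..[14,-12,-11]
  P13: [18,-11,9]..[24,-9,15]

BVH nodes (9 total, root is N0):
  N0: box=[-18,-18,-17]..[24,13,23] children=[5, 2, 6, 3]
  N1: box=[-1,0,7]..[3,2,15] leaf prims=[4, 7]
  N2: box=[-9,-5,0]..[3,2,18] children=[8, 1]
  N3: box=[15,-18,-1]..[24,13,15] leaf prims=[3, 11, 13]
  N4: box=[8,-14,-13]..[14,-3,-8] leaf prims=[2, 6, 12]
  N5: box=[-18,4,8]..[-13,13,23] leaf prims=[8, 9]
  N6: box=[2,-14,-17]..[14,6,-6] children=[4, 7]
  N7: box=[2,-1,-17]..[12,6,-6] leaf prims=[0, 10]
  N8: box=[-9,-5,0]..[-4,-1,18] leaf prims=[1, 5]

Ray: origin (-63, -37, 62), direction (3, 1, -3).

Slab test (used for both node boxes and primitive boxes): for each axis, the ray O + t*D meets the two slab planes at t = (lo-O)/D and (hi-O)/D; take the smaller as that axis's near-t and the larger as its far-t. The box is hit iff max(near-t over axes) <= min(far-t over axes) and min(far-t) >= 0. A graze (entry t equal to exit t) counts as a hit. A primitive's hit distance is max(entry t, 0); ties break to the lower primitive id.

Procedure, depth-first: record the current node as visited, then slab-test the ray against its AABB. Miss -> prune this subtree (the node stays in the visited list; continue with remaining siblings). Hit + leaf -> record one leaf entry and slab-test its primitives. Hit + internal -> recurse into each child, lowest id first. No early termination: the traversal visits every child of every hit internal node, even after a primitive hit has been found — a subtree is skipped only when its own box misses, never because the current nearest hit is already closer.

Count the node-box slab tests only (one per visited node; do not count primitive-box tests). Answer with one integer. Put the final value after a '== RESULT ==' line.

Trace the traversal:
N0 x:[15,29] y:[19,50] z:[13,79/3] -> hit [19,79/3], descend [2, 3, 5, 6]
  N2 x:[18,22] y:[32,39] z:[44/3,62/3] -> miss, prune
  N3 x:[26,29] y:[19,50] z:[47/3,21] -> miss, prune
  N5 x:[15,50/3] y:[41,50] z:[13,18] -> miss, prune
  N6 x:[65/3,77/3] y:[23,43] z:[68/3,79/3] -> hit [23,77/3], descend [4, 7]
    N4 x:[71/3,77/3] y:[23,34] z:[70/3,25] -> hit [71/3,25] leaf, test {P2(miss), P6(miss), P12@t=25}
    N7 x:[65/3,25] y:[36,43] z:[68/3,79/3] -> miss, prune

order=[0, 2, 3, 5, 6, 4, 7]  |boxes|=7  |leaves|=1  hit=P12

== RESULT ==
7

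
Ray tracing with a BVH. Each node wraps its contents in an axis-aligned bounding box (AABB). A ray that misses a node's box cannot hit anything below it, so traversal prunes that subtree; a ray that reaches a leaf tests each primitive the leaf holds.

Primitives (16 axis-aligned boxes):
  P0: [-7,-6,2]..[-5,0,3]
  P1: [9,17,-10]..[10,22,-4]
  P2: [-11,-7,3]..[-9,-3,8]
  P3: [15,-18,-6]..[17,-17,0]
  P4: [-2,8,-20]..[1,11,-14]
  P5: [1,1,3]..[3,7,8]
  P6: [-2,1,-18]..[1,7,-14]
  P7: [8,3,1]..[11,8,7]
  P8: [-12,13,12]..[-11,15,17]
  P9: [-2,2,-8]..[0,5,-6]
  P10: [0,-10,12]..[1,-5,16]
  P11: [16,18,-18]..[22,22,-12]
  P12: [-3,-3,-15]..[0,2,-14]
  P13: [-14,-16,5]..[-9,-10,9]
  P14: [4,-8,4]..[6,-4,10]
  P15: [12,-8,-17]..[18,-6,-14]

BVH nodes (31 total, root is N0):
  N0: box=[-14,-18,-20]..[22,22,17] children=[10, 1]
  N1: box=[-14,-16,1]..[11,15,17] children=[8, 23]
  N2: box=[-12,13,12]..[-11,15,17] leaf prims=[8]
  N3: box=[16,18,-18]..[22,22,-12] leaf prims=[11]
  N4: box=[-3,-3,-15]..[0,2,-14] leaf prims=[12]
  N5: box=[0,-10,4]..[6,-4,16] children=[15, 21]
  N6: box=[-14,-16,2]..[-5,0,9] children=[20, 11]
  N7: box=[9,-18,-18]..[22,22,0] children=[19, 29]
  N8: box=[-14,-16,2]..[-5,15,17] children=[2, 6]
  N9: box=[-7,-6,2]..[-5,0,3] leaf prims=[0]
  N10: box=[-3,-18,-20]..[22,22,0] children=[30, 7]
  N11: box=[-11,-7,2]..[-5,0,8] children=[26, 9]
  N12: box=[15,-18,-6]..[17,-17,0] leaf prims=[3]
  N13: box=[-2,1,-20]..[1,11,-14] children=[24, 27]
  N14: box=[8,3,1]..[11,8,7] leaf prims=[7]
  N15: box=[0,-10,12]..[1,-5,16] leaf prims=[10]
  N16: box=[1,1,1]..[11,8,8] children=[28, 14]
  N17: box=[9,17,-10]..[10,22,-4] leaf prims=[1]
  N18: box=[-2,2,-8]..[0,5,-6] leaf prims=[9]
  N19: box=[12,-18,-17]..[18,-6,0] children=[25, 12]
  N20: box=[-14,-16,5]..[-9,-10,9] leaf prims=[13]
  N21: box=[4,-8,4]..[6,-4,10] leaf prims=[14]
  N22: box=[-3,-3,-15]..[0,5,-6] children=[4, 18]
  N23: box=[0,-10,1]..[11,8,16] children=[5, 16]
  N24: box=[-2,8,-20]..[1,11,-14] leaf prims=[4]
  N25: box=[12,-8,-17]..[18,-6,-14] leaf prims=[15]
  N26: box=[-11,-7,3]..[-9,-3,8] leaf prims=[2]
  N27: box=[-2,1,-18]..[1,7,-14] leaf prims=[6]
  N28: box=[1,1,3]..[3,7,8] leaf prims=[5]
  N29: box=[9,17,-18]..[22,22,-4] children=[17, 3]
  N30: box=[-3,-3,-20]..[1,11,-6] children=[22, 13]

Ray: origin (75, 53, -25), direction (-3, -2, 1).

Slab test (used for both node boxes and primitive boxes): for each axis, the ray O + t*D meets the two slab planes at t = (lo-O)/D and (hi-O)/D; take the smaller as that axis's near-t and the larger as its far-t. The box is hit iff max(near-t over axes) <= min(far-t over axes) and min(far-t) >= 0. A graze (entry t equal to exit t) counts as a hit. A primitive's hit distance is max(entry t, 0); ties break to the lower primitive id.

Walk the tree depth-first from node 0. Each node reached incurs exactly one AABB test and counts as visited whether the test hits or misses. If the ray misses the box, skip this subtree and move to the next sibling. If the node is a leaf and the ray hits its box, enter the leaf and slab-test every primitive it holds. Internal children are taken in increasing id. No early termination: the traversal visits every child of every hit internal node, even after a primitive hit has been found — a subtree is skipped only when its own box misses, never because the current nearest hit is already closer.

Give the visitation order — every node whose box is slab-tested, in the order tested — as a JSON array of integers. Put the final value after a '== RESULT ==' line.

Traverse from the root:
N0 x:[53/3,89/3] y:[31/2,71/2] z:[5,42] -> hit [53/3,89/3], descend [1, 10]
  N1 x:[64/3,89/3] y:[19,69/2] z:[26,42] -> hit [26,89/3], descend [8, 23]
    N8 x:[80/3,89/3] y:[19,69/2] z:[27,42] -> hit [27,89/3], descend [2, 6]
      N2 x:[86/3,29] y:[19,20] z:[37,42] -> miss, prune
      N6 x:[80/3,89/3] y:[53/2,69/2] z:[27,34] -> hit [27,89/3], descend [11, 20]
        N11 x:[80/3,86/3] y:[53/2,30] z:[27,33] -> hit [27,86/3], descend [9, 26]
          N9 x:[80/3,82/3] y:[53/2,59/2] z:[27,28] -> hit [27,82/3] leaf, test {P0@t=27}
          N26 x:[28,86/3] y:[28,30] z:[28,33] -> hit [28,86/3] leaf, test {P2@t=28}
        N20 x:[28,89/3] y:[63/2,69/2] z:[30,34] -> miss, prune
    N23 x:[64/3,25] y:[45/2,63/2] z:[26,41] -> miss, prune
  N10 x:[53/3,26] y:[31/2,71/2] z:[5,25] -> hit [53/3,25], descend [7, 30]
    N7 x:[53/3,22] y:[31/2,71/2] z:[7,25] -> hit [53/3,22], descend [19, 29]
      N19 x:[19,21] y:[59/2,71/2] z:[8,25] -> miss, prune
      N29 x:[53/3,22] y:[31/2,18] z:[7,21] -> hit [53/3,18], descend [3, 17]
        N3 x:[53/3,59/3] y:[31/2,35/2] z:[7,13] -> miss, prune
        N17 x:[65/3,22] y:[31/2,18] z:[15,21] -> miss, prune
    N30 x:[74/3,26] y:[21,28] z:[5,19] -> miss, prune

Summary -> nodes [0, 1, 8, 2, 6, 11, 9, 26, 20, 23, 10, 7, 19, 29, 3, 17, 30]; box-tests=17; leaf-entries=2; first=P0

== RESULT ==
[0, 1, 8, 2, 6, 11, 9, 26, 20, 23, 10, 7, 19, 29, 3, 17, 30]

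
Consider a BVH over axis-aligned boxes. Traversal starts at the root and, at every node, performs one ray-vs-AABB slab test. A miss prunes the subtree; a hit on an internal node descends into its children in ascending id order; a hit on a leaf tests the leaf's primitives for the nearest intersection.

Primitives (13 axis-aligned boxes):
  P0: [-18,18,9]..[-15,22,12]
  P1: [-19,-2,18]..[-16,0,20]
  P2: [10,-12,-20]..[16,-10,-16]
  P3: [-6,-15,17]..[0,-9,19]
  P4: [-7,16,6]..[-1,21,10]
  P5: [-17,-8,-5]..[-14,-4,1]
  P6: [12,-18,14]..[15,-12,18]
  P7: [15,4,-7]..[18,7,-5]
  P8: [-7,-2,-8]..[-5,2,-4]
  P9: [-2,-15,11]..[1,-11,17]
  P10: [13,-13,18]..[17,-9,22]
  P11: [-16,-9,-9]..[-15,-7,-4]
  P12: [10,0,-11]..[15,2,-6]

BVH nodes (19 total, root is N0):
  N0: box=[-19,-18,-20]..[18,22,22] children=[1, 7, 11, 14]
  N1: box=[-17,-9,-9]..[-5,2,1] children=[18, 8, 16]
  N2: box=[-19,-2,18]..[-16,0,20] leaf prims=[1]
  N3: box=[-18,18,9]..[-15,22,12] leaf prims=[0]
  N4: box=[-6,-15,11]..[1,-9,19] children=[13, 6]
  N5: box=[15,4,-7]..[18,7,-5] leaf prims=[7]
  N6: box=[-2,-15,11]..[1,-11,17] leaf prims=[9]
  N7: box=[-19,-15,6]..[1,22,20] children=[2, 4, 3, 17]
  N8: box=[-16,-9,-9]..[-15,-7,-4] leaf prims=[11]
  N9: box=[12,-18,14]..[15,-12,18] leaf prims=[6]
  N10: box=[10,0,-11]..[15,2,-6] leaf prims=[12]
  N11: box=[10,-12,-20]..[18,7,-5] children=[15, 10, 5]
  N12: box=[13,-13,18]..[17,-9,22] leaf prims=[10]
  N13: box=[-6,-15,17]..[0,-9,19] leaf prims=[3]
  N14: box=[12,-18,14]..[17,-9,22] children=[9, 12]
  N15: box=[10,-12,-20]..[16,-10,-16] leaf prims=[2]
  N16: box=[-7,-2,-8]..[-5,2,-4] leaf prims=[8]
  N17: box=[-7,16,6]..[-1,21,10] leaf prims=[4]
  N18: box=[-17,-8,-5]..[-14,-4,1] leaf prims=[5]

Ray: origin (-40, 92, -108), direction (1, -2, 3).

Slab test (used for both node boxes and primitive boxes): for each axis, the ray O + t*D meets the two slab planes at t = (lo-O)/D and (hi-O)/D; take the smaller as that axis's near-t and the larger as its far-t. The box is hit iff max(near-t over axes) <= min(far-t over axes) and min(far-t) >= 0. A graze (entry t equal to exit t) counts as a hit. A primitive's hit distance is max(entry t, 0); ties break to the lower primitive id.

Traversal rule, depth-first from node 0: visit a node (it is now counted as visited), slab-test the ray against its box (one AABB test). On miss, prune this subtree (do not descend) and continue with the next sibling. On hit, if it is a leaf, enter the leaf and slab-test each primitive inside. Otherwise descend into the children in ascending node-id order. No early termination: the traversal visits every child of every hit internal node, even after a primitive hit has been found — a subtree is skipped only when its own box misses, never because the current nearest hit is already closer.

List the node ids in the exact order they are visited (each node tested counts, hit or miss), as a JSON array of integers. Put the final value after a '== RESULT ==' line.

Walk:
N0 x:[21,58] y:[35,55] z:[88/3,130/3] -> hit [35,130/3], descend [1, 7, 11, 14]
  N1 x:[23,35] y:[45,101/2] z:[33,109/3] -> miss, prune
  N7 x:[21,41] y:[35,107/2] z:[38,128/3] -> hit [38,41], descend [2, 3, 4, 17]
    N2 x:[21,24] y:[46,47] z:[42,128/3] -> miss, prune
    N3 x:[22,25] y:[35,37] z:[39,40] -> miss, prune
    N4 x:[34,41] y:[101/2,107/2] z:[119/3,127/3] -> miss, prune
    N17 x:[33,39] y:[71/2,38] z:[38,118/3] -> hit [38,38] leaf, test {P4@t=38}
  N11 x:[50,58] y:[85/2,52] z:[88/3,103/3] -> miss, prune
  N14 x:[52,57] y:[101/2,55] z:[122/3,130/3] -> miss, prune

Visited [0, 1, 7, 2, 3, 4, 17, 11, 14]. Tests: 9 box, 1 leaf. Nearest: P4.

== RESULT ==
[0, 1, 7, 2, 3, 4, 17, 11, 14]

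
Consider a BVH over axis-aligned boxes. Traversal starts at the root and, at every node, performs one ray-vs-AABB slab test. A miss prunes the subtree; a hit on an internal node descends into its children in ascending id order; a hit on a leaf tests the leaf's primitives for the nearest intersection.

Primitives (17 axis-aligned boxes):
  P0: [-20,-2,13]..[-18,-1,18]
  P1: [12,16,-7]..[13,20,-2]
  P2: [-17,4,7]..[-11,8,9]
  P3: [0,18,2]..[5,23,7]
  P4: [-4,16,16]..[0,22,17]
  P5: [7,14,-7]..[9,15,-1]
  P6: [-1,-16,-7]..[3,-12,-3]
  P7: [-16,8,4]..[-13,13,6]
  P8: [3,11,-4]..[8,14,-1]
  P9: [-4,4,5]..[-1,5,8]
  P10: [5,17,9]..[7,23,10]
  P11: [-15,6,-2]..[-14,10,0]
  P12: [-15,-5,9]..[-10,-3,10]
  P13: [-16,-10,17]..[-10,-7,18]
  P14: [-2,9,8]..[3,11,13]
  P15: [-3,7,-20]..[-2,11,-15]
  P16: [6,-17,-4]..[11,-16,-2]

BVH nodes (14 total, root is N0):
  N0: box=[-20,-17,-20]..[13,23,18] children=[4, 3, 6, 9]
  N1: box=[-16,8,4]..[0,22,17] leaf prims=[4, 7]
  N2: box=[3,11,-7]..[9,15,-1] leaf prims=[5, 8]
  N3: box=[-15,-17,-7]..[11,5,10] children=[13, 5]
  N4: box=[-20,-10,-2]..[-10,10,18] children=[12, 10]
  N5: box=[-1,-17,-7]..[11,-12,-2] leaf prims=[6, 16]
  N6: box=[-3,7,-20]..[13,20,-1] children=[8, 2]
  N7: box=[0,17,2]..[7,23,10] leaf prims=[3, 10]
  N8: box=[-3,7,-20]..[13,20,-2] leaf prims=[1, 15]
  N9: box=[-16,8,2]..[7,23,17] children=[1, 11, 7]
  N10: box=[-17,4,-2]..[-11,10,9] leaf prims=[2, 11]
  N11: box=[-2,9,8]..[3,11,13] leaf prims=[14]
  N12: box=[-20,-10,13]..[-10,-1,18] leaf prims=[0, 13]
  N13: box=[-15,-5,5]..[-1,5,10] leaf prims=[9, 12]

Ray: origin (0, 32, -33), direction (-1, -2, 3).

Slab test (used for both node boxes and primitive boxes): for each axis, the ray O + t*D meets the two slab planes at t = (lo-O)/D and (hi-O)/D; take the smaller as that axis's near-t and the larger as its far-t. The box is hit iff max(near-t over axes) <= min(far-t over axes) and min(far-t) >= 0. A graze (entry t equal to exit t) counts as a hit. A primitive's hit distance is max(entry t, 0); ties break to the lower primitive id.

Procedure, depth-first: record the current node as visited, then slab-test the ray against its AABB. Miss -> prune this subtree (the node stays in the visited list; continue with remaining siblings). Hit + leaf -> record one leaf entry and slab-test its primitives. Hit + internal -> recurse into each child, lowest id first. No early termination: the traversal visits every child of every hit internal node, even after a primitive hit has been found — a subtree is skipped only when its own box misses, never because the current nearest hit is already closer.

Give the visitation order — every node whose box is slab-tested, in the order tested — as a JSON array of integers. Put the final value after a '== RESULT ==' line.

Trace the traversal:
N0 x:[-13,20] y:[9/2,49/2] z:[13/3,17] -> hit [9/2,17], descend [3, 4, 6, 9]
  N3 x:[-11,15] y:[27/2,49/2] z:[26/3,43/3] -> hit [27/2,43/3], descend [5, 13]
    N5 x:[-11,1] y:[22,49/2] z:[26/3,31/3] -> miss, prune
    N13 x:[1,15] y:[27/2,37/2] z:[38/3,43/3] -> hit [27/2,43/3] leaf, test {P9(miss), P12(miss)}
  N4 x:[10,20] y:[11,21] z:[31/3,17] -> hit [11,17], descend [10, 12]
    N10 x:[11,17] y:[11,14] z:[31/3,14] -> hit [11,14] leaf, test {P2@t=40/3, P11(miss)}
    N12 x:[10,20] y:[33/2,21] z:[46/3,17] -> hit [33/2,17] leaf, test {P0(miss), P13(miss)}
  N6 x:[-13,3] y:[6,25/2] z:[13/3,32/3] -> miss, prune
  N9 x:[-7,16] y:[9/2,12] z:[35/3,50/3] -> hit [35/3,12], descend [1, 7, 11]
    N1 x:[0,16] y:[5,12] z:[37/3,50/3] -> miss, prune
    N7 x:[-7,0] y:[9/2,15/2] z:[35/3,43/3] -> miss, prune
    N11 x:[-3,2] y:[21/2,23/2] z:[41/3,46/3] -> miss, prune

Summary -> nodes [0, 3, 5, 13, 4, 10, 12, 6, 9, 1, 7, 11]; box-tests=12; leaf-entries=3; first=P2

== RESULT ==
[0, 3, 5, 13, 4, 10, 12, 6, 9, 1, 7, 11]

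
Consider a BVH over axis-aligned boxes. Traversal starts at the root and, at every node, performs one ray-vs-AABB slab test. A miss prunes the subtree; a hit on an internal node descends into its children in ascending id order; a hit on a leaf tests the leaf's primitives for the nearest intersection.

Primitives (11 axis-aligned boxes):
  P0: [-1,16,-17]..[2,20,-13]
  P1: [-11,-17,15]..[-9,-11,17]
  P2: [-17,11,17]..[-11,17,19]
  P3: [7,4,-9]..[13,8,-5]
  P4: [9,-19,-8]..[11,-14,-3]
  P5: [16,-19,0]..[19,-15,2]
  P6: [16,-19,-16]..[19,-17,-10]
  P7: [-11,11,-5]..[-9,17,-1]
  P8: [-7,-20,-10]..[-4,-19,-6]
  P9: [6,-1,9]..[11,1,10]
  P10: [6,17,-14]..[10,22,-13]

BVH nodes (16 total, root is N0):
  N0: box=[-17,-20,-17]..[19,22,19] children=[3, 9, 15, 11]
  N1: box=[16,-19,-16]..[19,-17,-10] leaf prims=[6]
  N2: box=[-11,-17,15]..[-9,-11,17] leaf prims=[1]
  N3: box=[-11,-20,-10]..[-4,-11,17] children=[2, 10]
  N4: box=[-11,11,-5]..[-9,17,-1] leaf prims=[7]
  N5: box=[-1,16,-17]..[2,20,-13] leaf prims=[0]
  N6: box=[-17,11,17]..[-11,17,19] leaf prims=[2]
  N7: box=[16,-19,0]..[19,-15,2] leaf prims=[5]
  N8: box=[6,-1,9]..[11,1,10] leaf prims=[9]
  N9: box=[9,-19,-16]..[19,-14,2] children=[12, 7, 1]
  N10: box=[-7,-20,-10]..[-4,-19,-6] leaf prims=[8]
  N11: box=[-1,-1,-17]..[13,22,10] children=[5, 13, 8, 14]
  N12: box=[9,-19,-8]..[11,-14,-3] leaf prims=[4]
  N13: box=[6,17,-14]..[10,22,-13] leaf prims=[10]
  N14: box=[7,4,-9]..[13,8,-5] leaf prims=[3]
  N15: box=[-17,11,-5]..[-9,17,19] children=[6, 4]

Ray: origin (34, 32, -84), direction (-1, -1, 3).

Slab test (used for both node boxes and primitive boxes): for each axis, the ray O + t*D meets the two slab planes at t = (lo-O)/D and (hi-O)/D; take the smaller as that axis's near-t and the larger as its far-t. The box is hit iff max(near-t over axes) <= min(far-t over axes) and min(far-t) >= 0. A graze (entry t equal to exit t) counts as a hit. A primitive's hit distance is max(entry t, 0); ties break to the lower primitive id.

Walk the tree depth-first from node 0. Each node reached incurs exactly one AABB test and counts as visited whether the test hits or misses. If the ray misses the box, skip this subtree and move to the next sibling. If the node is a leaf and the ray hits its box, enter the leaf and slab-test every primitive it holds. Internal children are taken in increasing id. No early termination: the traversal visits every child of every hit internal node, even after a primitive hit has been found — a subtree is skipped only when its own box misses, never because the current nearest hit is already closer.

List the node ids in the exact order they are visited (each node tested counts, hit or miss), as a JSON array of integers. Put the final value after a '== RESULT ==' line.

Trace the traversal:
N0 x:[15,51] y:[10,52] z:[67/3,103/3] -> hit [67/3,103/3], descend [3, 9, 11, 15]
  N3 x:[38,45] y:[43,52] z:[74/3,101/3] -> miss, prune
  N9 x:[15,25] y:[46,51] z:[68/3,86/3] -> miss, prune
  N11 x:[21,35] y:[10,33] z:[67/3,94/3] -> hit [67/3,94/3], descend [5, 8, 13, 14]
    N5 x:[32,35] y:[12,16] z:[67/3,71/3] -> miss, prune
    N8 x:[23,28] y:[31,33] z:[31,94/3] -> miss, prune
    N13 x:[24,28] y:[10,15] z:[70/3,71/3] -> miss, prune
    N14 x:[21,27] y:[24,28] z:[25,79/3] -> hit [25,79/3] leaf, test {P3@t=25}
  N15 x:[43,51] y:[15,21] z:[79/3,103/3] -> miss, prune

order=[0, 3, 9, 11, 5, 8, 13, 14, 15]  |boxes|=9  |leaves|=1  hit=P3

== RESULT ==
[0, 3, 9, 11, 5, 8, 13, 14, 15]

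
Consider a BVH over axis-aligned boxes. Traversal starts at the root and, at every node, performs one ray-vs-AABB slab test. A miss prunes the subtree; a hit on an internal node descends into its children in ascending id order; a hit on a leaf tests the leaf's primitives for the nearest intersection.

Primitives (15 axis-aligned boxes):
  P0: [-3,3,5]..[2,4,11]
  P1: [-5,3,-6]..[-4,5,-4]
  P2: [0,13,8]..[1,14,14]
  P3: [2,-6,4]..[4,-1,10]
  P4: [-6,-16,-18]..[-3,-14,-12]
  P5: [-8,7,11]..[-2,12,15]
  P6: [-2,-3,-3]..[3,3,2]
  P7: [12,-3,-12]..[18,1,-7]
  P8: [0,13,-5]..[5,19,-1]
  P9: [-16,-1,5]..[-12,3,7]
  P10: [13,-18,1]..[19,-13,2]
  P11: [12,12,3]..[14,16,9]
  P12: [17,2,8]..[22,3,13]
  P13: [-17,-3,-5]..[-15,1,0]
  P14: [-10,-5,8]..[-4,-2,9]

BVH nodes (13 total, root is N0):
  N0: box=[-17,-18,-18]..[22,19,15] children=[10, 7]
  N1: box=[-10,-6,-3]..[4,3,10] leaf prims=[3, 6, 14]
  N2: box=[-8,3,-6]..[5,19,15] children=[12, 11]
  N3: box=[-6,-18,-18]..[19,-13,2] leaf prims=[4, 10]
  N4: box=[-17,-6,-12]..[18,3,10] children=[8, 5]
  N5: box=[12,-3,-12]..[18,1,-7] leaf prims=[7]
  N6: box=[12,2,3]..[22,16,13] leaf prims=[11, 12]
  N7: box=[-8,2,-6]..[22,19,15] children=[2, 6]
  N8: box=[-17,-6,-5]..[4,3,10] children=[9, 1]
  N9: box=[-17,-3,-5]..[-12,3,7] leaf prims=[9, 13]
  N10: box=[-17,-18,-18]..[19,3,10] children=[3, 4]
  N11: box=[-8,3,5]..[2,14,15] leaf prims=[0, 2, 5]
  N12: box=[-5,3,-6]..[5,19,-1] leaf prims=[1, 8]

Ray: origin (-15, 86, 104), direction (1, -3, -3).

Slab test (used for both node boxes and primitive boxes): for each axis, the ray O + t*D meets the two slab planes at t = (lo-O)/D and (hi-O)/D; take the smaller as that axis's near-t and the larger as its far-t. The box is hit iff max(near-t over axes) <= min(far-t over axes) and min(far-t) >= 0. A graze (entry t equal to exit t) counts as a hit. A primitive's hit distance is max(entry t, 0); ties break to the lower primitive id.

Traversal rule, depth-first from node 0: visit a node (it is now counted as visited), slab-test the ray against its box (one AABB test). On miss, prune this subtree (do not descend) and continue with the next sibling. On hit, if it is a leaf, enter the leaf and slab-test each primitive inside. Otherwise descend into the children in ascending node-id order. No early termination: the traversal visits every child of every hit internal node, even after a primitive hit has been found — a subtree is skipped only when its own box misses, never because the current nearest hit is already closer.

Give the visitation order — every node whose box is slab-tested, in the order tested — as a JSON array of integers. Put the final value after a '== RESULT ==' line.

Traverse from the root:
N0 x:[-2,37] y:[67/3,104/3] z:[89/3,122/3] -> hit [89/3,104/3], descend [7, 10]
  N7 x:[7,37] y:[67/3,28] z:[89/3,110/3] -> miss, prune
  N10 x:[-2,34] y:[83/3,104/3] z:[94/3,122/3] -> hit [94/3,34], descend [3, 4]
    N3 x:[9,34] y:[33,104/3] z:[34,122/3] -> hit [34,34] leaf, test {P4(miss), P10@t=34}
    N4 x:[-2,33] y:[83/3,92/3] z:[94/3,116/3] -> miss, prune

Summary -> nodes [0, 7, 10, 3, 4]; box-tests=5; leaf-entries=1; first=P10

== RESULT ==
[0, 7, 10, 3, 4]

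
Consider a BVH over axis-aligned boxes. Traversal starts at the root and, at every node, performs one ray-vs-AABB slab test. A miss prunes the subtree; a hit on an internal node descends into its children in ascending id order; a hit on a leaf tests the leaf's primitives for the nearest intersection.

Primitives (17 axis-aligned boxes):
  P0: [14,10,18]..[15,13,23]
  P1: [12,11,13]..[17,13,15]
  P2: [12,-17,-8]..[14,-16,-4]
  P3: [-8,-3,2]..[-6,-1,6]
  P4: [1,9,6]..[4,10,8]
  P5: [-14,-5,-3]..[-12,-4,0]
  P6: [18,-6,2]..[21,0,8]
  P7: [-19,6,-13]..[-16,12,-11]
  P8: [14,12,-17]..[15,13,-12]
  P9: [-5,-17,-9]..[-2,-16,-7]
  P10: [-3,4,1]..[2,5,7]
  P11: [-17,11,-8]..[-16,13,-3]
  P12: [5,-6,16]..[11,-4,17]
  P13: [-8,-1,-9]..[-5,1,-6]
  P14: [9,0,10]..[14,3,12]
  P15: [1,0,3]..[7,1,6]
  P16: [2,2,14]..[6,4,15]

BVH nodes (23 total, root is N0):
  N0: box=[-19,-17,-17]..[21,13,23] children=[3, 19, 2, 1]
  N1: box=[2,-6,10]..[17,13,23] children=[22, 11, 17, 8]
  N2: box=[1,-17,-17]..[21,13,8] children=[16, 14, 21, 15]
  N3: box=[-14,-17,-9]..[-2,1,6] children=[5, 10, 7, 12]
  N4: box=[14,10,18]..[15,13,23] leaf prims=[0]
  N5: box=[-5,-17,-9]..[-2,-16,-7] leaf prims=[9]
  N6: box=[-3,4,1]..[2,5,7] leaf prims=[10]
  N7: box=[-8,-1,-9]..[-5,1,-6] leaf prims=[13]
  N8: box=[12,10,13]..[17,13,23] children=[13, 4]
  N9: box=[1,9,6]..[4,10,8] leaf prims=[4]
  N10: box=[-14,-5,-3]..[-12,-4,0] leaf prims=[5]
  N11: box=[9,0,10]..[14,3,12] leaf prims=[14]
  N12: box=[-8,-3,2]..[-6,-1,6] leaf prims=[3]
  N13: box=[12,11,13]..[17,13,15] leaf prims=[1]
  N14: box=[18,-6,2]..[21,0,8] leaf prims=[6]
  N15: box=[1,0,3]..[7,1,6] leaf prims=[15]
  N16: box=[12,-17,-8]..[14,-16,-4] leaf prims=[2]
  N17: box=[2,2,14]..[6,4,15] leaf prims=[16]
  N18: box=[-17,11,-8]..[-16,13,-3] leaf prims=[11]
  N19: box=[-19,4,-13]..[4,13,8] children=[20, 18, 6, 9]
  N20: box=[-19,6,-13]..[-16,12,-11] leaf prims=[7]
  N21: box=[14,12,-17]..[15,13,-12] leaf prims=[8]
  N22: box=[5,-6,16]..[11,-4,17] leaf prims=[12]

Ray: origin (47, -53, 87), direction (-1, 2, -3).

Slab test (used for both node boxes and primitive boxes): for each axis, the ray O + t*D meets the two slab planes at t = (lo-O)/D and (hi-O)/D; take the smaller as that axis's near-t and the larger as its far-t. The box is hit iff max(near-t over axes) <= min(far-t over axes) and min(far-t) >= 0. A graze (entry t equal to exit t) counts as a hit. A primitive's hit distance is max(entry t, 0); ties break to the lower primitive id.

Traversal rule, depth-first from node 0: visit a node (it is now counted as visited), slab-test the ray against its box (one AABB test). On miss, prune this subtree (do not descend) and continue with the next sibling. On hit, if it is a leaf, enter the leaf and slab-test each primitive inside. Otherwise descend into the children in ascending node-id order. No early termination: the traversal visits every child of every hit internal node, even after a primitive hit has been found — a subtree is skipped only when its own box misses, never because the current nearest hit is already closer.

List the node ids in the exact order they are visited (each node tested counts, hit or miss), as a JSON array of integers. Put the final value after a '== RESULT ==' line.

Traverse from the root:
N0 x:[26,66] y:[18,33] z:[64/3,104/3] -> hit [26,33], descend [1, 2, 3, 19]
  N1 x:[30,45] y:[47/2,33] z:[64/3,77/3] -> miss, prune
  N2 x:[26,46] y:[18,33] z:[79/3,104/3] -> hit [79/3,33], descend [14, 15, 16, 21]
    N14 x:[26,29] y:[47/2,53/2] z:[79/3,85/3] -> hit [79/3,53/2] leaf, test {P6@t=79/3}
    N15 x:[40,46] y:[53/2,27] z:[27,28] -> miss, prune
    N16 x:[33,35] y:[18,37/2] z:[91/3,95/3] -> miss, prune
    N21 x:[32,33] y:[65/2,33] z:[33,104/3] -> hit [33,33] leaf, test {P8@t=33}
  N3 x:[49,61] y:[18,27] z:[27,32] -> miss, prune
  N19 x:[43,66] y:[57/2,33] z:[79/3,100/3] -> miss, prune

9 AABB tests over nodes [0, 1, 2, 14, 15, 16, 21, 3, 19]; 2 leaves entered; closest P6.

== RESULT ==
[0, 1, 2, 14, 15, 16, 21, 3, 19]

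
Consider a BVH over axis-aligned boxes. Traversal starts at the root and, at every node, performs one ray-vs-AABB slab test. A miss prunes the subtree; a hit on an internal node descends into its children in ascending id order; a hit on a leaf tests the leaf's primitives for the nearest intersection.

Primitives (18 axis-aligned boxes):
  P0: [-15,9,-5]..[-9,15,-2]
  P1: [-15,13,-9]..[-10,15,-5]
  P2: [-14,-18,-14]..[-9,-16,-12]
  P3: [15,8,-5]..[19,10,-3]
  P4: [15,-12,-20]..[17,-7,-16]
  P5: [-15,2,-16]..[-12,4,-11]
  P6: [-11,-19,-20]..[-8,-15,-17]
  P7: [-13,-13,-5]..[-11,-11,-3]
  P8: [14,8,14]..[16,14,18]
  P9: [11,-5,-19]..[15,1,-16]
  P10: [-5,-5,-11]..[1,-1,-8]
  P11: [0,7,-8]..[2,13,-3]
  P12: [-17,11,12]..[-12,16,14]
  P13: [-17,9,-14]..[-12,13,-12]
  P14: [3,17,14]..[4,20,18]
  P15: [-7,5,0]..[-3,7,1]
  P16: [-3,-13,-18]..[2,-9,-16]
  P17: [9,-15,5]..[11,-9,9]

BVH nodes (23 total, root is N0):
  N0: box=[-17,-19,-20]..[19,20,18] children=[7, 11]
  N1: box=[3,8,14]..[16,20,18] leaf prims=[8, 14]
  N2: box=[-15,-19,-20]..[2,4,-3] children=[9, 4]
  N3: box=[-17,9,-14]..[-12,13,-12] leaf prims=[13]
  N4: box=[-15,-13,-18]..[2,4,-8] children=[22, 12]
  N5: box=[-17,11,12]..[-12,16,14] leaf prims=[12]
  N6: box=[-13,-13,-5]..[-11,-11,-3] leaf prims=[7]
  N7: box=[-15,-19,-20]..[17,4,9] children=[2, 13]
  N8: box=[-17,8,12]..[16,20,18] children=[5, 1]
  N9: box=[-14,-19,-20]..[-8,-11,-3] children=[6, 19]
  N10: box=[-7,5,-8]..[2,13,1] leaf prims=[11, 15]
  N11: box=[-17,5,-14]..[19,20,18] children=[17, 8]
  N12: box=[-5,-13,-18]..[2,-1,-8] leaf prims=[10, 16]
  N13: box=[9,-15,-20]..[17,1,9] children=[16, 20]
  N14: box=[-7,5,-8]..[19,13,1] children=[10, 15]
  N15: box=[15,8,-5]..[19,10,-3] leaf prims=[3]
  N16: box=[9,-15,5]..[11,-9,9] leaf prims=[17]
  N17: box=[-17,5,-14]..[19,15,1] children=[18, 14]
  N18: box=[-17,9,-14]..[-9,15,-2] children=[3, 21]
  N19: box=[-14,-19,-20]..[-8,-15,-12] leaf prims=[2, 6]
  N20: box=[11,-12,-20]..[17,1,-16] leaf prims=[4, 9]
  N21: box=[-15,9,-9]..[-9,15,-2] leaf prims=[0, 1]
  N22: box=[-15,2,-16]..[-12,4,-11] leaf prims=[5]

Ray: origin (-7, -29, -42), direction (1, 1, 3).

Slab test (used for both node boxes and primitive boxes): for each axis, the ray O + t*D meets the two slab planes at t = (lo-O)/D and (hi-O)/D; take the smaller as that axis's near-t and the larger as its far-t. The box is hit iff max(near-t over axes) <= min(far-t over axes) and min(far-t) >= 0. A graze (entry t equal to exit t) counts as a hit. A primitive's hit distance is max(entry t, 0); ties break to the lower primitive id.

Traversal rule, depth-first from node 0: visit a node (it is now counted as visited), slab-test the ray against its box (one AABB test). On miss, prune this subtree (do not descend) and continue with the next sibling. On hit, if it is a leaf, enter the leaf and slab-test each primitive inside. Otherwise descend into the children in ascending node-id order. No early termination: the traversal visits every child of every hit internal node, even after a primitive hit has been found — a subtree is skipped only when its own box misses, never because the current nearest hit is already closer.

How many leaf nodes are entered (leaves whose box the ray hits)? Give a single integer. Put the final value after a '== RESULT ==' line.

Trace the traversal:
N0 x:[-10,26] y:[10,49] z:[22/3,20] -> hit [10,20], descend [7, 11]
  N7 x:[-8,24] y:[10,33] z:[22/3,17] -> hit [10,17], descend [2, 13]
    N2 x:[-8,9] y:[10,33] z:[22/3,13] -> miss, prune
    N13 x:[16,24] y:[14,30] z:[22/3,17] -> hit [16,17], descend [16, 20]
      N16 x:[16,18] y:[14,20] z:[47/3,17] -> hit [16,17] leaf, test {P17@t=16}
      N20 x:[18,24] y:[17,30] z:[22/3,26/3] -> miss, prune
  N11 x:[-10,26] y:[34,49] z:[28/3,20] -> miss, prune

order=[0, 7, 2, 13, 16, 20, 11]  |boxes|=7  |leaves|=1  hit=P17

== RESULT ==
1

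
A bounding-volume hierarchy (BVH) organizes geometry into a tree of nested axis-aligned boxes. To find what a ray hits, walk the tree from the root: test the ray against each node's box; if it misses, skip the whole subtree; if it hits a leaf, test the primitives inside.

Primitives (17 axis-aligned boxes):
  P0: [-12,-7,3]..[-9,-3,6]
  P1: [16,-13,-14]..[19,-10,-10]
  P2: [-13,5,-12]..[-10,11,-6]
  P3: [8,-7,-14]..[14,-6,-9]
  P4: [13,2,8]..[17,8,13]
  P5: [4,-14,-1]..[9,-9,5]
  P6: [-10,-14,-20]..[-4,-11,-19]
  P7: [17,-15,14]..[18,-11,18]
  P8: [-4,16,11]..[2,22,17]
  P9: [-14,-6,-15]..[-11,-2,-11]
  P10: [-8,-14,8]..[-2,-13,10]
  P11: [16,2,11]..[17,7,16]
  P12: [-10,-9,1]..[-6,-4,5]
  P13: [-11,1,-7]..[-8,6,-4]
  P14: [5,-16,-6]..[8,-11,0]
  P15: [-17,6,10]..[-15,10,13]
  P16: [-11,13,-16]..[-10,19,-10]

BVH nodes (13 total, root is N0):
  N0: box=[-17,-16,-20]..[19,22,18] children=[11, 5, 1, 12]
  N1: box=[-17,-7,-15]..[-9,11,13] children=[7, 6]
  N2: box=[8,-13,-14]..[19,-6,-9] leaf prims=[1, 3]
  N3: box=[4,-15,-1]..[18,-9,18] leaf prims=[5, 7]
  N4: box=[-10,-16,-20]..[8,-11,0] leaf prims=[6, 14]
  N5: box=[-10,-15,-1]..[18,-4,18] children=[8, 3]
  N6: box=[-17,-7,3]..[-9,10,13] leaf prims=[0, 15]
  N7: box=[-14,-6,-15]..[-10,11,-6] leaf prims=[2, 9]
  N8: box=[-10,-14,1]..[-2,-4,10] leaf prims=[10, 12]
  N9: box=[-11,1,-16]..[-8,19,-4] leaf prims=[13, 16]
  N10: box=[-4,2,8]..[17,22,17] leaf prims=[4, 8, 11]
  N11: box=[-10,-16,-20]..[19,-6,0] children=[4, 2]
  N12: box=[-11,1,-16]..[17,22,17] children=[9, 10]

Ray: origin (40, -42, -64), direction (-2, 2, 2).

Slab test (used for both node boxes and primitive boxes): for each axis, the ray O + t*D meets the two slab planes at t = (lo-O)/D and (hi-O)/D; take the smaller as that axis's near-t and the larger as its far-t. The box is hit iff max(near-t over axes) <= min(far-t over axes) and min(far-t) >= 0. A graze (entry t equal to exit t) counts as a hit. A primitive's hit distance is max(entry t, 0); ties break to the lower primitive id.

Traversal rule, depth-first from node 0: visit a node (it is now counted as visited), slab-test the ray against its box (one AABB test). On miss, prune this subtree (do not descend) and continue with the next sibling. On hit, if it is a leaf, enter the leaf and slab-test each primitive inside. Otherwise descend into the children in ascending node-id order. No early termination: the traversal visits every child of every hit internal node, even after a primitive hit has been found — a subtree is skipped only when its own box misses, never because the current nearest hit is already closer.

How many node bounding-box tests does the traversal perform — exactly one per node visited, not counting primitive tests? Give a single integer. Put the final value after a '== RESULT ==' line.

Trace the traversal:
N0 x:[21/2,57/2] y:[13,32] z:[22,41] -> hit [22,57/2], descend [1, 5, 11, 12]
  N1 x:[49/2,57/2] y:[35/2,53/2] z:[49/2,77/2] -> hit [49/2,53/2], descend [6, 7]
    N6 x:[49/2,57/2] y:[35/2,26] z:[67/2,77/2] -> miss, prune
    N7 x:[25,27] y:[18,53/2] z:[49/2,29] -> hit [25,53/2] leaf, test {P2@t=26, P9(miss)}
  N5 x:[11,25] y:[27/2,19] z:[63/2,41] -> miss, prune
  N11 x:[21/2,25] y:[13,18] z:[22,32] -> miss, prune
  N12 x:[23/2,51/2] y:[43/2,32] z:[24,81/2] -> hit [24,51/2], descend [9, 10]
    N9 x:[24,51/2] y:[43/2,61/2] z:[24,30] -> hit [24,51/2] leaf, test {P13(miss), P16(miss)}
    N10 x:[23/2,22] y:[22,32] z:[36,81/2] -> miss, prune

Visited [0, 1, 6, 7, 5, 11, 12, 9, 10]. Tests: 9 box, 2 leaf. Nearest: P2.

== RESULT ==
9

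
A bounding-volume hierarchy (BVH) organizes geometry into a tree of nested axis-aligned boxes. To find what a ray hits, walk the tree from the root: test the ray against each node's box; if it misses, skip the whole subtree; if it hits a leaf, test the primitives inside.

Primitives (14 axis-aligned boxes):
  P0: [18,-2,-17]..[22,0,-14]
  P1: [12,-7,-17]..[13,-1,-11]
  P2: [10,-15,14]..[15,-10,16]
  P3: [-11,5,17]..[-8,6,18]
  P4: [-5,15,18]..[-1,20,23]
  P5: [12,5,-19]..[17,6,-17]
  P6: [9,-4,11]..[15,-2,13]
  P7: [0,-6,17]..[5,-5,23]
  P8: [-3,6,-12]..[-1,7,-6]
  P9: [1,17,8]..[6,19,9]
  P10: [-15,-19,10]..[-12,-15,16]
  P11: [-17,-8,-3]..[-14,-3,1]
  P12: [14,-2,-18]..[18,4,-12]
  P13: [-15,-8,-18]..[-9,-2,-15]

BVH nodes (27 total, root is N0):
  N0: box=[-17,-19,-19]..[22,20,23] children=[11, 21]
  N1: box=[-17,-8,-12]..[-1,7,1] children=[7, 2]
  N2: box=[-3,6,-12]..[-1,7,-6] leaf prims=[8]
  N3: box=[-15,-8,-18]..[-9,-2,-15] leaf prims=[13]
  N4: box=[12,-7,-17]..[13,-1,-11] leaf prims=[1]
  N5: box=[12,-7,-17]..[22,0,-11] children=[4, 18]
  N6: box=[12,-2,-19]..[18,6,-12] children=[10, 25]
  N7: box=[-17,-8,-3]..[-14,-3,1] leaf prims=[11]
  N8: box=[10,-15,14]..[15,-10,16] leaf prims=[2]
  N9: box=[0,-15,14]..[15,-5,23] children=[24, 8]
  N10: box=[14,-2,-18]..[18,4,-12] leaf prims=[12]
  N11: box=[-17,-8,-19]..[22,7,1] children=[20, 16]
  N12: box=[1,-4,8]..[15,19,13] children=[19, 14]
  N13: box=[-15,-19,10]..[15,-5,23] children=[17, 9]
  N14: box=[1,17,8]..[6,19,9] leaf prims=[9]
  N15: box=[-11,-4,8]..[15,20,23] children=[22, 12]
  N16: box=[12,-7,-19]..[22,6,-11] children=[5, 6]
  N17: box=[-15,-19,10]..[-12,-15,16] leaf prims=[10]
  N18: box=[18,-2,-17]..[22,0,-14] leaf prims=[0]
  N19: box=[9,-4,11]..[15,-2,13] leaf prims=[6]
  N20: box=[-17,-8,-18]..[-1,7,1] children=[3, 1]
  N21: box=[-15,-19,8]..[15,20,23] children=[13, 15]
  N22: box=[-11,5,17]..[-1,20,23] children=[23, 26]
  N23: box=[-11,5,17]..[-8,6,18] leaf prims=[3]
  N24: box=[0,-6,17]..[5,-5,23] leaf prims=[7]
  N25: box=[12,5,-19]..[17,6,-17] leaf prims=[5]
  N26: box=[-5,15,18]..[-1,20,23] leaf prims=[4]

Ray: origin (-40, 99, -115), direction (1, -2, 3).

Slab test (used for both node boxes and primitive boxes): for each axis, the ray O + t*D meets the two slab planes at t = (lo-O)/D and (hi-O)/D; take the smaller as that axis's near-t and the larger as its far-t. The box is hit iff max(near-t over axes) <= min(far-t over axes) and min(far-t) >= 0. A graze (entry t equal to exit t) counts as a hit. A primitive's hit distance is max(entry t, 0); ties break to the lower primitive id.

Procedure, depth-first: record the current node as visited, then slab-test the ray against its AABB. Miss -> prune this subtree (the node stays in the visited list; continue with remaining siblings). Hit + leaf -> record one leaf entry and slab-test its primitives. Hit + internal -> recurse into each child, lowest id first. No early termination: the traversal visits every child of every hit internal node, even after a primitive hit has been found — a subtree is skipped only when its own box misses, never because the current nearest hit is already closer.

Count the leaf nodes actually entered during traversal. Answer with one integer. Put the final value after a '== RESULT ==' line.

Walk:
N0 x:[23,62] y:[79/2,59] z:[32,46] -> hit [79/2,46], descend [11, 21]
  N11 x:[23,62] y:[46,107/2] z:[32,116/3] -> miss, prune
  N21 x:[25,55] y:[79/2,59] z:[41,46] -> hit [41,46], descend [13, 15]
    N13 x:[25,55] y:[52,59] z:[125/3,46] -> miss, prune
    N15 x:[29,55] y:[79/2,103/2] z:[41,46] -> hit [41,46], descend [12, 22]
      N12 x:[41,55] y:[40,103/2] z:[41,128/3] -> hit [41,128/3], descend [14, 19]
        N14 x:[41,46] y:[40,41] z:[41,124/3] -> hit [41,41] leaf, test {P9@t=41}
        N19 x:[49,55] y:[101/2,103/2] z:[42,128/3] -> miss, prune
      N22 x:[29,39] y:[79/2,47] z:[44,46] -> miss, prune

order=[0, 11, 21, 13, 15, 12, 14, 19, 22]  |boxes|=9  |leaves|=1  hit=P9

== RESULT ==
1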